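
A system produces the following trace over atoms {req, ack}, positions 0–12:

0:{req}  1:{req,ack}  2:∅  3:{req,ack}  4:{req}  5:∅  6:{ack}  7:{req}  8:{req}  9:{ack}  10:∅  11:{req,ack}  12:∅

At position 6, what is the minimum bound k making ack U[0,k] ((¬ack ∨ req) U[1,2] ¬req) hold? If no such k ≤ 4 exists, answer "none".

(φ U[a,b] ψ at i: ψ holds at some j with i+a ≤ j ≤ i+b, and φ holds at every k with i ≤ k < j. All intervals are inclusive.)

1

Need earliest j ≥ 6 with ((¬ack ∨ req) U[1,2] ¬req), and ack at every k in [6,j-1].
  j=6: rhs fails.
  j=7: rhs holds; lhs holds on [6,6]. k = 1.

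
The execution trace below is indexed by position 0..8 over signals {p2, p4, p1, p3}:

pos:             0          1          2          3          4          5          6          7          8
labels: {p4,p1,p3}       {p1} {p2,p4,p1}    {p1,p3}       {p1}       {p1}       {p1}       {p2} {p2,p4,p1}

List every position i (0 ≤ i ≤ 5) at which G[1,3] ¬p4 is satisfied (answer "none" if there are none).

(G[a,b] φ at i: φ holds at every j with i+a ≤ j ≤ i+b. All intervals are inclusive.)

Evaluate at each i in [0,5]:
  i=0: ✗ (fails at j=2)
  i=1: ✗ (fails at j=2)
  i=2: ✓ (all of [3,5])
  i=3: ✓ (all of [4,6])
  i=4: ✓ (all of [5,7])
  i=5: ✗ (fails at j=8)

2, 3, 4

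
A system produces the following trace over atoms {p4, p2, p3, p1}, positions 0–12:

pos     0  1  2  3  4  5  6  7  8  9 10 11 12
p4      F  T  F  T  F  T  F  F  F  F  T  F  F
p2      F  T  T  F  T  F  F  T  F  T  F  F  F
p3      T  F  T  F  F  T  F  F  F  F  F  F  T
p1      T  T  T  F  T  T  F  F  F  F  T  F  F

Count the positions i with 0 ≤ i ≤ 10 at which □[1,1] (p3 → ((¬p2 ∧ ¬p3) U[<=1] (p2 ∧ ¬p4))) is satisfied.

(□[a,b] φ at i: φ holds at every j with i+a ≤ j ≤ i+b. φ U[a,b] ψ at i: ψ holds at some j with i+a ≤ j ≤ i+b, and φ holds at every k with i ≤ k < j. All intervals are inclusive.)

10

Evaluate at each i in [0,10]:
  i=0: ✓ (all of [1,1])
  i=1: ✓ (all of [2,2])
  i=2: ✓ (all of [3,3])
  i=3: ✓ (all of [4,4])
  i=4: ✗ (fails at j=5)
  i=5: ✓ (all of [6,6])
  i=6: ✓ (all of [7,7])
  i=7: ✓ (all of [8,8])
  i=8: ✓ (all of [9,9])
  i=9: ✓ (all of [10,10])
  i=10: ✓ (all of [11,11])
Positions where it holds: {0, 1, 2, 3, 5, 6, 7, 8, 9, 10} → 10.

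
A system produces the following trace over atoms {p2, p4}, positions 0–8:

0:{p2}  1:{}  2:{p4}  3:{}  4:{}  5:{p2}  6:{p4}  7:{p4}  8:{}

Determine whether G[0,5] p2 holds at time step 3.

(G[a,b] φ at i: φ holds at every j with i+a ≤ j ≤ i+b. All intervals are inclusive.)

Check p2 at every j in [3,8]:
  j=3: false
  j=4: false
  j=5: true
  j=6: false
  j=7: false
  j=8: false
Fails at j=3 → formula fails.

No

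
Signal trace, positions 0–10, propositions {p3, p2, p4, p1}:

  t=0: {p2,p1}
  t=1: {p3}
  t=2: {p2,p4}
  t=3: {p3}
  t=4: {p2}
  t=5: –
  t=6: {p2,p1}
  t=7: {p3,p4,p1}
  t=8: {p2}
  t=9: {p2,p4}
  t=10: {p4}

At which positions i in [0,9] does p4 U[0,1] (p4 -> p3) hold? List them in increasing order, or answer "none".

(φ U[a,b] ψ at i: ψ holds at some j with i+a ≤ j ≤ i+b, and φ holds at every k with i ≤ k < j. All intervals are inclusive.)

0, 1, 2, 3, 4, 5, 6, 7, 8

Evaluate at each i in [0,9]:
  i=0: ✓ (rhs at j=0)
  i=1: ✓ (rhs at j=1)
  i=2: ✓ (rhs at j=3; lhs holds on [2,2])
  i=3: ✓ (rhs at j=3)
  i=4: ✓ (rhs at j=4)
  i=5: ✓ (rhs at j=5)
  i=6: ✓ (rhs at j=6)
  i=7: ✓ (rhs at j=7)
  i=8: ✓ (rhs at j=8)
  i=9: ✗ (no rhs in [9,10])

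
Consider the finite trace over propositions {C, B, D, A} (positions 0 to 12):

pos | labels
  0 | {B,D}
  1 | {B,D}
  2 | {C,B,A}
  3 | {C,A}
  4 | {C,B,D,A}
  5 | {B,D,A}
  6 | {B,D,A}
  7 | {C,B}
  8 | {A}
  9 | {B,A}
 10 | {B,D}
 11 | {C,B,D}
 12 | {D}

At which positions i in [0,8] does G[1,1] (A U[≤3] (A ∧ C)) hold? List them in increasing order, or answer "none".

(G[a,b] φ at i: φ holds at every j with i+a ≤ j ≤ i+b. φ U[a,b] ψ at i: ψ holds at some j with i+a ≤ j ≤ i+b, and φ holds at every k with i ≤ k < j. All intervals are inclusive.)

Evaluate at each i in [0,8]:
  i=0: ✗ (fails at j=1)
  i=1: ✓ (all of [2,2])
  i=2: ✓ (all of [3,3])
  i=3: ✓ (all of [4,4])
  i=4: ✗ (fails at j=5)
  i=5: ✗ (fails at j=6)
  i=6: ✗ (fails at j=7)
  i=7: ✗ (fails at j=8)
  i=8: ✗ (fails at j=9)

1, 2, 3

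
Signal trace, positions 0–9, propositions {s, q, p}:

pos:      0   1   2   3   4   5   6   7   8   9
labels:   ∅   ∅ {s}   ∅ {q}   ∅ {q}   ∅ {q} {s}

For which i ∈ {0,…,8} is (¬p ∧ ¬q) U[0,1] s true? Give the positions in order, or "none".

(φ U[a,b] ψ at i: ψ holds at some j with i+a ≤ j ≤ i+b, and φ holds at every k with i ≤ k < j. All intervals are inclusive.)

1, 2

Evaluate at each i in [0,8]:
  i=0: ✗ (no rhs in [0,1])
  i=1: ✓ (rhs at j=2; lhs holds on [1,1])
  i=2: ✓ (rhs at j=2)
  i=3: ✗ (no rhs in [3,4])
  i=4: ✗ (no rhs in [4,5])
  i=5: ✗ (no rhs in [5,6])
  i=6: ✗ (no rhs in [6,7])
  i=7: ✗ (no rhs in [7,8])
  i=8: ✗ (lhs fails at k=8 before rhs at j=9)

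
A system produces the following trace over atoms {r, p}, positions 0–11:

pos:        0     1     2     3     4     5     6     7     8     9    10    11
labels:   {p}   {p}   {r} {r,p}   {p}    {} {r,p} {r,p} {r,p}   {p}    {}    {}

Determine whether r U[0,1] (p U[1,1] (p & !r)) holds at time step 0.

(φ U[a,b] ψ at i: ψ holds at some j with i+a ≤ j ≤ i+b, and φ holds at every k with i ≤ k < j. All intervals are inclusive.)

Yes

Need some j in [0,1] with (p U[1,1] (p & !r)), and r at every k in [0,j-1].
  j=0: (p U[1,1] (p & !r)) holds; no prefix to check → satisfied.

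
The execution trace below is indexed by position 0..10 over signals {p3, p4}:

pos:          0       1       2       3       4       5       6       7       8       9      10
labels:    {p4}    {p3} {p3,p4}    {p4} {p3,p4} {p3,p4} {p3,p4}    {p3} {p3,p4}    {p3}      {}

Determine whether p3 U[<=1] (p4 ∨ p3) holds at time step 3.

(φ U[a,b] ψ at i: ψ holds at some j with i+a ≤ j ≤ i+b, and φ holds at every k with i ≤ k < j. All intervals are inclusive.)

Need some j in [3,4] with (p4 ∨ p3), and p3 at every k in [3,j-1].
  j=3: (p4 ∨ p3) holds; no prefix to check → satisfied.

Holds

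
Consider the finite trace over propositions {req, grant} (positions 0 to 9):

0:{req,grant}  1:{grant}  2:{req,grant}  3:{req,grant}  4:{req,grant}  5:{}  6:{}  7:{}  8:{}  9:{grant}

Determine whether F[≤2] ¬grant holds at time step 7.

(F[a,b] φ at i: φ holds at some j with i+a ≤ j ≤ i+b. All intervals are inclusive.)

True

Check ¬grant at each j in [7,9]:
  j=7: true
  j=8: true
  j=9: false
Found at j=7 → formula holds.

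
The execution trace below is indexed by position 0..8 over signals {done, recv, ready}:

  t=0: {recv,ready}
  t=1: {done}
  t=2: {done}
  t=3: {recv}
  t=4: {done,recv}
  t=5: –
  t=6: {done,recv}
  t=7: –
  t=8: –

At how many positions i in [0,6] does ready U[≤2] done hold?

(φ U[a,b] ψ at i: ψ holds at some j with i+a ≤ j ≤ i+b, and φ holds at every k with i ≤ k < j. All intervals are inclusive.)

5

Evaluate at each i in [0,6]:
  i=0: ✓ (rhs at j=1; lhs holds on [0,0])
  i=1: ✓ (rhs at j=1)
  i=2: ✓ (rhs at j=2)
  i=3: ✗ (lhs fails at k=3 before rhs at j=4)
  i=4: ✓ (rhs at j=4)
  i=5: ✗ (lhs fails at k=5 before rhs at j=6)
  i=6: ✓ (rhs at j=6)
Positions where it holds: {0, 1, 2, 4, 6} → 5.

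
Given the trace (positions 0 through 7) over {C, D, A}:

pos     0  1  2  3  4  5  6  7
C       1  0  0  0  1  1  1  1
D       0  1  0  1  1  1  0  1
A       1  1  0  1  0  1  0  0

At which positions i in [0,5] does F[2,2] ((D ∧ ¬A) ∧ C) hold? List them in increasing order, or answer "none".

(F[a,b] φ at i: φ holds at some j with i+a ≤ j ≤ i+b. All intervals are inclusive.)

Evaluate at each i in [0,5]:
  i=0: ✗ (none in [2,2])
  i=1: ✗ (none in [3,3])
  i=2: ✓ (witness j=4)
  i=3: ✗ (none in [5,5])
  i=4: ✗ (none in [6,6])
  i=5: ✓ (witness j=7)

2, 5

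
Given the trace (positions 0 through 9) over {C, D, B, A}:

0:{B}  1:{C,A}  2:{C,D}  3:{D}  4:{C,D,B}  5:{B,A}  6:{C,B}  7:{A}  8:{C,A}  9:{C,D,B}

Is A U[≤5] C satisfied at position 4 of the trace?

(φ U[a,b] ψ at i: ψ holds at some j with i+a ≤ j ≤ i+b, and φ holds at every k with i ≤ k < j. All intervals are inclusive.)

Holds

Need some j in [4,9] with C, and A at every k in [4,j-1].
  j=4: C holds; no prefix to check → satisfied.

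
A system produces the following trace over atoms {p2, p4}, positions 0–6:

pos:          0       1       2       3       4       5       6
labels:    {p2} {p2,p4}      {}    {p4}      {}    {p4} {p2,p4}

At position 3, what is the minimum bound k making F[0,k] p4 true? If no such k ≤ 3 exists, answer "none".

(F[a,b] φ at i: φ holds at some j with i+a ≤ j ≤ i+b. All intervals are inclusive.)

0

Scan j = 3,4,… for p4:
  j=3: holds
First hit at j=3, so smallest k = 3-3 = 0.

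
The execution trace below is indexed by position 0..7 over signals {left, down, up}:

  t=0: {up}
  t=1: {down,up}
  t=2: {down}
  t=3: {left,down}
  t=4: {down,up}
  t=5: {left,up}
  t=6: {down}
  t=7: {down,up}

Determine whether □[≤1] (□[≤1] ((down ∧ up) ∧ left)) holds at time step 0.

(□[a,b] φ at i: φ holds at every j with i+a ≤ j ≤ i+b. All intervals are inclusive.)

Check □[≤1] ((down ∧ up) ∧ left) at every j in [0,1]:
  j=0: fails at 0
  j=1: fails at 1
Fails at j=0 → formula fails.

Does not hold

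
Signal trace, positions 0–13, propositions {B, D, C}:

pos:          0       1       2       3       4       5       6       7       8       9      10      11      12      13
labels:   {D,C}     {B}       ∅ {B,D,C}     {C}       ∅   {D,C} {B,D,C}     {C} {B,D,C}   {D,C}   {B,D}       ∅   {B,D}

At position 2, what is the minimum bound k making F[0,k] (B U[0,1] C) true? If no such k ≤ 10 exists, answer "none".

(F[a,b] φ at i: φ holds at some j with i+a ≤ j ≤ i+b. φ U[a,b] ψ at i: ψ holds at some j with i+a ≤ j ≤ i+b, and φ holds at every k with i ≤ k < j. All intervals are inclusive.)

1

Scan j = 2,3,… for (B U[0,1] C):
  j=2: fails
  j=3: holds
First hit at j=3, so smallest k = 3-2 = 1.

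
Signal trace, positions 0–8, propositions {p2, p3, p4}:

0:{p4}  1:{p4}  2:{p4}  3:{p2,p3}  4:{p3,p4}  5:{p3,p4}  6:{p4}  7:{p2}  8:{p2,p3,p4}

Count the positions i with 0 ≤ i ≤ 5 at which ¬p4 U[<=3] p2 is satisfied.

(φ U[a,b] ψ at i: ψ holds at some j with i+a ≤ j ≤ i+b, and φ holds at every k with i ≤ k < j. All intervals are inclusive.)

1

Evaluate at each i in [0,5]:
  i=0: ✗ (lhs fails at k=0 before rhs at j=3)
  i=1: ✗ (lhs fails at k=1 before rhs at j=3)
  i=2: ✗ (lhs fails at k=2 before rhs at j=3)
  i=3: ✓ (rhs at j=3)
  i=4: ✗ (lhs fails at k=4 before rhs at j=7)
  i=5: ✗ (lhs fails at k=5 before rhs at j=7)
Positions where it holds: {3} → 1.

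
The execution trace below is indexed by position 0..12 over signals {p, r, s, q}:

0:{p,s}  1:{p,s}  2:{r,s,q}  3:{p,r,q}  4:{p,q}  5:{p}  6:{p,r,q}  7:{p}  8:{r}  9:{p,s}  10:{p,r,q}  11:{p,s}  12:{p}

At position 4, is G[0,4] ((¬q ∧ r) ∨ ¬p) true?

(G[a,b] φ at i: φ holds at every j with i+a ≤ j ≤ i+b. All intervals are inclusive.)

False

Check ((¬q ∧ r) ∨ ¬p) at every j in [4,8]:
  j=4: false
  j=5: false
  j=6: false
  j=7: false
  j=8: true
Fails at j=4 → formula fails.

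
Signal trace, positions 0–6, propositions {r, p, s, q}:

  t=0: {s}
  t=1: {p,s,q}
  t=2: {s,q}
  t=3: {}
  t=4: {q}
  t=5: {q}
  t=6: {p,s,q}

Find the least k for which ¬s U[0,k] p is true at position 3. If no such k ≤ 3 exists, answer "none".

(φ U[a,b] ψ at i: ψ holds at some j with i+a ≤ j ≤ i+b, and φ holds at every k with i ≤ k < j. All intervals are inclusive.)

Need earliest j ≥ 3 with p, and ¬s at every k in [3,j-1].
  j=3: rhs fails.
  j=4: rhs fails.
  j=5: rhs fails.
  j=6: rhs holds; lhs holds on [3,5]. k = 3.

3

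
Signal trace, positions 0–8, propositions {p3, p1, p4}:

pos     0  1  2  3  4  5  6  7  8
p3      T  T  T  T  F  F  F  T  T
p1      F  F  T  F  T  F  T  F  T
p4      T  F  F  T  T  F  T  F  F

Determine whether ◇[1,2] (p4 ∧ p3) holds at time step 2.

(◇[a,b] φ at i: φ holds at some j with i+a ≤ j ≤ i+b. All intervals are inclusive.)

Yes

Check (p4 ∧ p3) at each j in [3,4]:
  j=3: true
  j=4: false
Found at j=3 → formula holds.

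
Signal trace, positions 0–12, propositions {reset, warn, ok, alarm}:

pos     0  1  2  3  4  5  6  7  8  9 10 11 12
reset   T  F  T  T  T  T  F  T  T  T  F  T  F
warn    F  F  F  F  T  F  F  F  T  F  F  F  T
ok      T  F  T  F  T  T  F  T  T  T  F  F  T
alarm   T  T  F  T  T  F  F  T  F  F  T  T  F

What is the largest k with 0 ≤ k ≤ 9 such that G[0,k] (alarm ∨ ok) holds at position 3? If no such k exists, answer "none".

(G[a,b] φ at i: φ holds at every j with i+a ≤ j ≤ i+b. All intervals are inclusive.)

(alarm ∨ ok) must hold from j=3 onward; find where it first fails.
  j=3: holds
  j=4: holds
  j=5: holds
  j=6: fails
Holds on [3,5], so largest k = 2.

2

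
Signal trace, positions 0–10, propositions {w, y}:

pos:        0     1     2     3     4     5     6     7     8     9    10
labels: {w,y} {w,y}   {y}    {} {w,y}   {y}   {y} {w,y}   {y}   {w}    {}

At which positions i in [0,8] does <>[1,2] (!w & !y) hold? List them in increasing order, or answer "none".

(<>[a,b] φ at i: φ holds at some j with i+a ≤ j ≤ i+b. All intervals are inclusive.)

Evaluate at each i in [0,8]:
  i=0: ✗ (none in [1,2])
  i=1: ✓ (witness j=3)
  i=2: ✓ (witness j=3)
  i=3: ✗ (none in [4,5])
  i=4: ✗ (none in [5,6])
  i=5: ✗ (none in [6,7])
  i=6: ✗ (none in [7,8])
  i=7: ✗ (none in [8,9])
  i=8: ✓ (witness j=10)

1, 2, 8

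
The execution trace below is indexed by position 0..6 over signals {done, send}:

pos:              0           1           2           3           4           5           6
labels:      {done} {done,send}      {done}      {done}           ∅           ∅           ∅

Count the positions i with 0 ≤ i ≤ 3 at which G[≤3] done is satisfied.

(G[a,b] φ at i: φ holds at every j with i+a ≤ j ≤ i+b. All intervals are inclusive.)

Evaluate at each i in [0,3]:
  i=0: ✓ (all of [0,3])
  i=1: ✗ (fails at j=4)
  i=2: ✗ (fails at j=4)
  i=3: ✗ (fails at j=4)
Positions where it holds: {0} → 1.

1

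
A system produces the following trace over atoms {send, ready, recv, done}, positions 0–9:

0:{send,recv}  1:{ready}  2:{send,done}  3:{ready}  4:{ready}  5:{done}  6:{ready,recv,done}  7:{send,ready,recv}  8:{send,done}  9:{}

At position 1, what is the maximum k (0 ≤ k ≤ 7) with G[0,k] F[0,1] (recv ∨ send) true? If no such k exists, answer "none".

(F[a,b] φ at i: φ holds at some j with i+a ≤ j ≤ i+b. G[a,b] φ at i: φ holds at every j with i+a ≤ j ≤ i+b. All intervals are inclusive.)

F[0,1] (recv ∨ send) must hold from j=1 onward; find where it first fails.
  j=1: holds
  j=2: holds
  j=3: fails
Holds on [1,2], so largest k = 1.

1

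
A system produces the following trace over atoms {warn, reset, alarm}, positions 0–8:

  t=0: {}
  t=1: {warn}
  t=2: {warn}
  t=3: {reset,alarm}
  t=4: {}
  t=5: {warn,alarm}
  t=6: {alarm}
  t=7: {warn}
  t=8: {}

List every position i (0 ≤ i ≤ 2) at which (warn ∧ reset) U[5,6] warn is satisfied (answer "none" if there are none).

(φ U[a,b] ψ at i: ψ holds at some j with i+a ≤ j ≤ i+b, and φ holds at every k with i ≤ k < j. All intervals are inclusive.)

Evaluate at each i in [0,2]:
  i=0: ✗ (lhs fails at k=0 before rhs at j=5)
  i=1: ✗ (lhs fails at k=1 before rhs at j=7)
  i=2: ✗ (lhs fails at k=2 before rhs at j=7)

none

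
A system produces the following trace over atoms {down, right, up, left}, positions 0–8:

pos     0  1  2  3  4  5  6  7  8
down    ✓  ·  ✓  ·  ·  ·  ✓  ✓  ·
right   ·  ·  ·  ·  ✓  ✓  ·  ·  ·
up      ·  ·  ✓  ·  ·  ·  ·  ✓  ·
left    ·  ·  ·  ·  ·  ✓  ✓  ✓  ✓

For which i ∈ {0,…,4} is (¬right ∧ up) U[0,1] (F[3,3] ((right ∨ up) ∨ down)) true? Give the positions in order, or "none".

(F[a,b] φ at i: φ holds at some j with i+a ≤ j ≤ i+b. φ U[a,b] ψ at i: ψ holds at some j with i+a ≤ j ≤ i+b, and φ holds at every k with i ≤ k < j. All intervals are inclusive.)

Evaluate at each i in [0,4]:
  i=0: ✗ (lhs fails at k=0 before rhs at j=1)
  i=1: ✓ (rhs at j=1)
  i=2: ✓ (rhs at j=2)
  i=3: ✓ (rhs at j=3)
  i=4: ✓ (rhs at j=4)

1, 2, 3, 4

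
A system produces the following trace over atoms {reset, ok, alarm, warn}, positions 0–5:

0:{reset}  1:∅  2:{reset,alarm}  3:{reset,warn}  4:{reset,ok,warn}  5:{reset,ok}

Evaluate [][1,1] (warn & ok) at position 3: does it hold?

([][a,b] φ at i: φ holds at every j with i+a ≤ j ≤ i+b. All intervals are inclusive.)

Holds

Check (warn & ok) at every j in [4,4]:
  j=4: true
All positions satisfy it → formula holds.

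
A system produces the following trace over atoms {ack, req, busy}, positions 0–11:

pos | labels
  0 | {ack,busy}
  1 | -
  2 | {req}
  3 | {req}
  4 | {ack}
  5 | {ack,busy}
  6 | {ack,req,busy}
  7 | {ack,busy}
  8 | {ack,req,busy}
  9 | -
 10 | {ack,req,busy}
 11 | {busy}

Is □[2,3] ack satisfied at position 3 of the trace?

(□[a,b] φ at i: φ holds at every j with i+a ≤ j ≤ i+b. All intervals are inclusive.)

True

Check ack at every j in [5,6]:
  j=5: true
  j=6: true
All positions satisfy it → formula holds.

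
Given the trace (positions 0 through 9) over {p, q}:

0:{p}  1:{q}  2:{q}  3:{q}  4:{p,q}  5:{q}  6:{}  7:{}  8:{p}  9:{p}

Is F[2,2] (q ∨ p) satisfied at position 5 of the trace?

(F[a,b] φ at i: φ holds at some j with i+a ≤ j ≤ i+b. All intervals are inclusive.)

No

Check (q ∨ p) at each j in [7,7]:
  j=7: false
No position in the window satisfies it → formula fails.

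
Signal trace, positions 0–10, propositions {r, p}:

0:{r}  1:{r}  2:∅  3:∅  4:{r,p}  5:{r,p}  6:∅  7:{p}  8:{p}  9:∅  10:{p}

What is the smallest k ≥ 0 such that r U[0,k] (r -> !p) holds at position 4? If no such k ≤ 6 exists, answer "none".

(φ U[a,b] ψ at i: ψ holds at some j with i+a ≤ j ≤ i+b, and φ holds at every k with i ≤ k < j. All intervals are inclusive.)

Need earliest j ≥ 4 with (r -> !p), and r at every k in [4,j-1].
  j=4: rhs fails.
  j=5: rhs fails.
  j=6: rhs holds; lhs holds on [4,5]. k = 2.

2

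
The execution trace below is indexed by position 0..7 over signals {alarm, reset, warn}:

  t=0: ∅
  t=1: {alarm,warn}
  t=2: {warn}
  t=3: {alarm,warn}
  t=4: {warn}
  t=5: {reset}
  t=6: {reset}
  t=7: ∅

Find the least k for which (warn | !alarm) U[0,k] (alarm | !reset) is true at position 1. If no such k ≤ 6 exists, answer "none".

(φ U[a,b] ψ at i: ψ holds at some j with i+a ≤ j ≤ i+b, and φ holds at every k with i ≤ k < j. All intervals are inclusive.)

Need earliest j ≥ 1 with (alarm | !reset), and (warn | !alarm) at every k in [1,j-1].
  j=1: rhs holds (empty prefix). k = 0.

0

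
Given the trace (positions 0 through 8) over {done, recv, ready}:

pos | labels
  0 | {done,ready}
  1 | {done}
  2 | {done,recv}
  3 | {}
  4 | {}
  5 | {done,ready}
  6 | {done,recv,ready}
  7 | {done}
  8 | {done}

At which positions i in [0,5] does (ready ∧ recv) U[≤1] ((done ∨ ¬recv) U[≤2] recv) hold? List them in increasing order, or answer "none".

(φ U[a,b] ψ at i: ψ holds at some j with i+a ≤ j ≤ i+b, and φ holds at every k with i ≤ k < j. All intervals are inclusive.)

Evaluate at each i in [0,5]:
  i=0: ✓ (rhs at j=0)
  i=1: ✓ (rhs at j=1)
  i=2: ✓ (rhs at j=2)
  i=3: ✗ (lhs fails at k=3 before rhs at j=4)
  i=4: ✓ (rhs at j=4)
  i=5: ✓ (rhs at j=5)

0, 1, 2, 4, 5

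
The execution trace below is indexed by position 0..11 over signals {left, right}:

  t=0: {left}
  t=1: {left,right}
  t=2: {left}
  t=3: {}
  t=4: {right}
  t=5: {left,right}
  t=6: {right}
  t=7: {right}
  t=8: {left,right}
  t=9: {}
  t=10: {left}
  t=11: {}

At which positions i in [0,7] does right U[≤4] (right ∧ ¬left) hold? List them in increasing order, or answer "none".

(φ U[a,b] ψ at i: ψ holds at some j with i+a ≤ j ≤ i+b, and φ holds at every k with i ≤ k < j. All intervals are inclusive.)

4, 5, 6, 7

Evaluate at each i in [0,7]:
  i=0: ✗ (lhs fails at k=0 before rhs at j=4)
  i=1: ✗ (lhs fails at k=2 before rhs at j=4)
  i=2: ✗ (lhs fails at k=2 before rhs at j=4)
  i=3: ✗ (lhs fails at k=3 before rhs at j=4)
  i=4: ✓ (rhs at j=4)
  i=5: ✓ (rhs at j=6; lhs holds on [5,5])
  i=6: ✓ (rhs at j=6)
  i=7: ✓ (rhs at j=7)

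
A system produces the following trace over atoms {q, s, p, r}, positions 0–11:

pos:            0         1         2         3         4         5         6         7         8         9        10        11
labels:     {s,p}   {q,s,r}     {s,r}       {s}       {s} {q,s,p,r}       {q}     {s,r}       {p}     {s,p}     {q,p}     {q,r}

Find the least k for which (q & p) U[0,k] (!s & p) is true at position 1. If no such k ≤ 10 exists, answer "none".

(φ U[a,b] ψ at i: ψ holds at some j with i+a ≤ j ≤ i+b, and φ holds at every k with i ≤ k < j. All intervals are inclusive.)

Need earliest j ≥ 1 with (!s & p), and (q & p) at every k in [1,j-1].
  j=1: rhs fails.
  j=2: rhs fails.
  j=3: rhs fails.
  j=4: rhs fails.
  j=5: rhs fails.
  j=6: rhs fails.
  j=7: rhs fails.
  j=8: rhs holds but lhs fails at k=1.
  j=9: rhs fails.
  j=10: rhs holds but lhs fails at k=1.
  j=11: rhs fails.
No witness within the range → none.

none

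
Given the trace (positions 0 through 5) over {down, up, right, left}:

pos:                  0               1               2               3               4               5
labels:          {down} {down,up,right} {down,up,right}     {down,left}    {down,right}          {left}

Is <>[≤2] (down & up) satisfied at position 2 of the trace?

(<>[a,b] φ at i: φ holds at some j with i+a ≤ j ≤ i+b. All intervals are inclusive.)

True

Check (down & up) at each j in [2,4]:
  j=2: true
  j=3: false
  j=4: false
Found at j=2 → formula holds.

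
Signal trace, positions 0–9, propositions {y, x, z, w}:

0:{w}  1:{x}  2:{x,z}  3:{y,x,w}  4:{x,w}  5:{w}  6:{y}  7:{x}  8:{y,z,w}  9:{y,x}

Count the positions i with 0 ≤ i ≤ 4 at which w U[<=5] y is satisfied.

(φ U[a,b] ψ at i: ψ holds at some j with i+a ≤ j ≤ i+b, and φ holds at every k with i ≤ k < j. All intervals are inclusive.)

2

Evaluate at each i in [0,4]:
  i=0: ✗ (lhs fails at k=1 before rhs at j=3)
  i=1: ✗ (lhs fails at k=1 before rhs at j=3)
  i=2: ✗ (lhs fails at k=2 before rhs at j=3)
  i=3: ✓ (rhs at j=3)
  i=4: ✓ (rhs at j=6; lhs holds on [4,5])
Positions where it holds: {3, 4} → 2.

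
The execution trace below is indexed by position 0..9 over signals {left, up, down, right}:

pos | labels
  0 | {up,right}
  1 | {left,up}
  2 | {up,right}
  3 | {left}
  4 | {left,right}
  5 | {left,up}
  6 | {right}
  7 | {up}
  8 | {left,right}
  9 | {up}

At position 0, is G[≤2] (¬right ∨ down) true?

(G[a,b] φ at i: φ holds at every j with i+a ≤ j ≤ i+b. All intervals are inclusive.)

Check (¬right ∨ down) at every j in [0,2]:
  j=0: false
  j=1: true
  j=2: false
Fails at j=0 → formula fails.

Does not hold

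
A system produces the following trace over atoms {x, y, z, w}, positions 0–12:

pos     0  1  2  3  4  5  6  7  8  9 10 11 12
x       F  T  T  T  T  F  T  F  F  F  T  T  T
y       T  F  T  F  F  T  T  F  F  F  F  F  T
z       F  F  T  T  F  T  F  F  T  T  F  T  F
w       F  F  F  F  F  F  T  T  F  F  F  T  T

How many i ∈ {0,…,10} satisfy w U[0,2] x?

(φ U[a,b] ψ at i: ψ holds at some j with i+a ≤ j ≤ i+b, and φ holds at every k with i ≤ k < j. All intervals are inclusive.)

Evaluate at each i in [0,10]:
  i=0: ✗ (lhs fails at k=0 before rhs at j=1)
  i=1: ✓ (rhs at j=1)
  i=2: ✓ (rhs at j=2)
  i=3: ✓ (rhs at j=3)
  i=4: ✓ (rhs at j=4)
  i=5: ✗ (lhs fails at k=5 before rhs at j=6)
  i=6: ✓ (rhs at j=6)
  i=7: ✗ (no rhs in [7,9])
  i=8: ✗ (lhs fails at k=8 before rhs at j=10)
  i=9: ✗ (lhs fails at k=9 before rhs at j=10)
  i=10: ✓ (rhs at j=10)
Positions where it holds: {1, 2, 3, 4, 6, 10} → 6.

6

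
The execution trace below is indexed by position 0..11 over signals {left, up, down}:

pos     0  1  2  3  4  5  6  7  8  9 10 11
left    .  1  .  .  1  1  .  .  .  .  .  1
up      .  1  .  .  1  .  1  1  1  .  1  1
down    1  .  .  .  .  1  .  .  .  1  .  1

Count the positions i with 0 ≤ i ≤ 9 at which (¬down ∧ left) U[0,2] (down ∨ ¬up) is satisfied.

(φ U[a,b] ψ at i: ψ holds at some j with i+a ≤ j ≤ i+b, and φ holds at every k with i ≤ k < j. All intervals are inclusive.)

7

Evaluate at each i in [0,9]:
  i=0: ✓ (rhs at j=0)
  i=1: ✓ (rhs at j=2; lhs holds on [1,1])
  i=2: ✓ (rhs at j=2)
  i=3: ✓ (rhs at j=3)
  i=4: ✓ (rhs at j=5; lhs holds on [4,4])
  i=5: ✓ (rhs at j=5)
  i=6: ✗ (no rhs in [6,8])
  i=7: ✗ (lhs fails at k=7 before rhs at j=9)
  i=8: ✗ (lhs fails at k=8 before rhs at j=9)
  i=9: ✓ (rhs at j=9)
Positions where it holds: {0, 1, 2, 3, 4, 5, 9} → 7.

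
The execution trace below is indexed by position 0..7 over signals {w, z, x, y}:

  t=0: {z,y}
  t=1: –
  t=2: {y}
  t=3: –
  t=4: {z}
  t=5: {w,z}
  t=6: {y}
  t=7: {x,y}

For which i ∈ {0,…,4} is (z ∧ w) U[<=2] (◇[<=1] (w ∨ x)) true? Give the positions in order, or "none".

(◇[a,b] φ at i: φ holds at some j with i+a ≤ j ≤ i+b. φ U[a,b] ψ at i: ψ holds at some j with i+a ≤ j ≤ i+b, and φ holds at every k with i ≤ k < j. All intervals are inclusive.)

Evaluate at each i in [0,4]:
  i=0: ✗ (no rhs in [0,2])
  i=1: ✗ (no rhs in [1,3])
  i=2: ✗ (lhs fails at k=2 before rhs at j=4)
  i=3: ✗ (lhs fails at k=3 before rhs at j=4)
  i=4: ✓ (rhs at j=4)

4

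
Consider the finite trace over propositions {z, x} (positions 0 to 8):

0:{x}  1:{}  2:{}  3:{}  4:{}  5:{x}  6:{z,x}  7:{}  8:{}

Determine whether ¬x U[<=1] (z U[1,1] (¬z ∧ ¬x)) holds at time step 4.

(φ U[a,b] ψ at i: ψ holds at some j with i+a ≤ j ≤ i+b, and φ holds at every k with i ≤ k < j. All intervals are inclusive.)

False

Need some j in [4,5] with (z U[1,1] (¬z ∧ ¬x)), and ¬x at every k in [4,j-1].
  j=4: (z U[1,1] (¬z ∧ ¬x)) — fails.
  j=5: (z U[1,1] (¬z ∧ ¬x)) — fails.
No j in the window works → until fails.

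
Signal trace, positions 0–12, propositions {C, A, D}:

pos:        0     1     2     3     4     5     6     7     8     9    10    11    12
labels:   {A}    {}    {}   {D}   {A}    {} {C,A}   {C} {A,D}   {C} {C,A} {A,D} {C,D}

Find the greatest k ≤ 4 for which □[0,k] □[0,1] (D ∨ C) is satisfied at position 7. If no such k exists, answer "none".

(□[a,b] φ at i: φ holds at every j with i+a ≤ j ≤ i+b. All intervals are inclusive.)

4

□[0,1] (D ∨ C) must hold from j=7 onward; find where it first fails.
  j=7: holds
  j=8: holds
  j=9: holds
  j=10: holds
  j=11: holds
Holds through j=11; largest k = 4.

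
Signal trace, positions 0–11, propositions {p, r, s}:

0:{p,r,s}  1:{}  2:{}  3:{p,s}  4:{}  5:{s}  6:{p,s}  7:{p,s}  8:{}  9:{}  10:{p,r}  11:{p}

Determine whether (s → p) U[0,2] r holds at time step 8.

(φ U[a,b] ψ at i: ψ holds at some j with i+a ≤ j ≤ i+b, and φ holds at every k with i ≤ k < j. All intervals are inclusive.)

Need some j in [8,10] with r, and (s → p) at every k in [8,j-1].
  j=8: r false.
  j=9: r false.
  j=10: r holds; (s → p) holds at every k in [8,9] → satisfied.

Yes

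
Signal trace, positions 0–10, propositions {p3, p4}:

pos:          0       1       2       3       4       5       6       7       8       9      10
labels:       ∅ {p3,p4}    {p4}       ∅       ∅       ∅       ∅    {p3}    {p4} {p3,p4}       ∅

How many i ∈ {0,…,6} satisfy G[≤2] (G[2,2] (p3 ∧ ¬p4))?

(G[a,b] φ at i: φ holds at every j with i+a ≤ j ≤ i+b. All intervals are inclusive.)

Evaluate at each i in [0,6]:
  i=0: ✗ (fails at j=0)
  i=1: ✗ (fails at j=1)
  i=2: ✗ (fails at j=2)
  i=3: ✗ (fails at j=3)
  i=4: ✗ (fails at j=4)
  i=5: ✗ (fails at j=6)
  i=6: ✗ (fails at j=6)
Positions where it holds: {} → 0.

0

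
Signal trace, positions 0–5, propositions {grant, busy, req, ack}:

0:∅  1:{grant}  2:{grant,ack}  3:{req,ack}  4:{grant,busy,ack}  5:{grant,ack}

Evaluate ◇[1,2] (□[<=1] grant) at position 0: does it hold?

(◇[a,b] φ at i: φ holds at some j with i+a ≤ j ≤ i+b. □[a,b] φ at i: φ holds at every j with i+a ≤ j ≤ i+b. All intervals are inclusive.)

Check □[<=1] grant at each j in [1,2]:
  j=1: holds on [1,2]
  j=2: fails at 3
Found at j=1 → formula holds.

Yes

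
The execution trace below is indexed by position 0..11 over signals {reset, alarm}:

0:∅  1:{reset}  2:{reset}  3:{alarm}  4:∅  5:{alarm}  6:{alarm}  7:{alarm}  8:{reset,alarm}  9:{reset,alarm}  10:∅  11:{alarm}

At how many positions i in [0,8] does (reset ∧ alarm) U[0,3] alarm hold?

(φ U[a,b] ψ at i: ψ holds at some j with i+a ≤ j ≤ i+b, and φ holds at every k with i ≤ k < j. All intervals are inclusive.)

5

Evaluate at each i in [0,8]:
  i=0: ✗ (lhs fails at k=0 before rhs at j=3)
  i=1: ✗ (lhs fails at k=1 before rhs at j=3)
  i=2: ✗ (lhs fails at k=2 before rhs at j=3)
  i=3: ✓ (rhs at j=3)
  i=4: ✗ (lhs fails at k=4 before rhs at j=5)
  i=5: ✓ (rhs at j=5)
  i=6: ✓ (rhs at j=6)
  i=7: ✓ (rhs at j=7)
  i=8: ✓ (rhs at j=8)
Positions where it holds: {3, 5, 6, 7, 8} → 5.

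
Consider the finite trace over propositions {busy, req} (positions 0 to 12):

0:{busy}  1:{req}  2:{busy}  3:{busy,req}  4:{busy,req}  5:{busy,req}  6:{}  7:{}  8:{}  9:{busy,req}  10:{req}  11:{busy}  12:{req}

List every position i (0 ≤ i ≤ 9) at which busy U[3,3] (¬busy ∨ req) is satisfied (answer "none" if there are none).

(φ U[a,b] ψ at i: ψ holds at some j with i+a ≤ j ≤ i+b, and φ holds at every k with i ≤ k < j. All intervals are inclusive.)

Evaluate at each i in [0,9]:
  i=0: ✗ (lhs fails at k=1 before rhs at j=3)
  i=1: ✗ (lhs fails at k=1 before rhs at j=4)
  i=2: ✓ (rhs at j=5; lhs holds on [2,4])
  i=3: ✓ (rhs at j=6; lhs holds on [3,5])
  i=4: ✗ (lhs fails at k=6 before rhs at j=7)
  i=5: ✗ (lhs fails at k=6 before rhs at j=8)
  i=6: ✗ (lhs fails at k=6 before rhs at j=9)
  i=7: ✗ (lhs fails at k=7 before rhs at j=10)
  i=8: ✗ (no rhs in [11,11])
  i=9: ✗ (lhs fails at k=10 before rhs at j=12)

2, 3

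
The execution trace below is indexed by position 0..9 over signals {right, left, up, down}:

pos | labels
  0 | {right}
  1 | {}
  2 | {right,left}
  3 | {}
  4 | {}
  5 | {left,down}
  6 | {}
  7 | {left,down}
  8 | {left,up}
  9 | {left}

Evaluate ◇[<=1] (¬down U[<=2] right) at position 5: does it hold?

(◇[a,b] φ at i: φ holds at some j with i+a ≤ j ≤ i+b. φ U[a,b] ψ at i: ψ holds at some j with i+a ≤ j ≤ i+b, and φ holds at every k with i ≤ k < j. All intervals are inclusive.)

Does not hold

Check (¬down U[<=2] right) at each j in [5,6]:
  j=5: fails
  j=6: fails
No position in the window satisfies it → formula fails.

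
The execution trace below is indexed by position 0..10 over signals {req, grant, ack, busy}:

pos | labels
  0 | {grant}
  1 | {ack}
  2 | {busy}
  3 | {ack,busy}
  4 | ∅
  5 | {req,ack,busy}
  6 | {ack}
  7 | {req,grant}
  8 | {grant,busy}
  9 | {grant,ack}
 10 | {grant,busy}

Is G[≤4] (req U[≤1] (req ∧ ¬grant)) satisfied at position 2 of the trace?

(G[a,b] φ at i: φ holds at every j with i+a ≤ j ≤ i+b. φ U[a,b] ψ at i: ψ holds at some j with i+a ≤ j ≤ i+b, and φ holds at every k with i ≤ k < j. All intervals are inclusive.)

Check (req U[≤1] (req ∧ ¬grant)) at every j in [2,6]:
  j=2: fails
  j=3: fails
  j=4: fails
  j=5: holds
  j=6: fails
Fails at j=2 → formula fails.

False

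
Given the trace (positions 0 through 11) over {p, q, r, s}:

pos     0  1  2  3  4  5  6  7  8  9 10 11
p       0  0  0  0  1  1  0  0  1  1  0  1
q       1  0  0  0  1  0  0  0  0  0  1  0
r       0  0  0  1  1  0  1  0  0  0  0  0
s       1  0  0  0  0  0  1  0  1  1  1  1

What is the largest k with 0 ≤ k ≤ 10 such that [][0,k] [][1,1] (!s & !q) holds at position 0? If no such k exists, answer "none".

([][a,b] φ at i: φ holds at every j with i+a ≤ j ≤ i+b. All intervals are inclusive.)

2

[][1,1] (!s & !q) must hold from j=0 onward; find where it first fails.
  j=0: holds
  j=1: holds
  j=2: holds
  j=3: fails
Holds on [0,2], so largest k = 2.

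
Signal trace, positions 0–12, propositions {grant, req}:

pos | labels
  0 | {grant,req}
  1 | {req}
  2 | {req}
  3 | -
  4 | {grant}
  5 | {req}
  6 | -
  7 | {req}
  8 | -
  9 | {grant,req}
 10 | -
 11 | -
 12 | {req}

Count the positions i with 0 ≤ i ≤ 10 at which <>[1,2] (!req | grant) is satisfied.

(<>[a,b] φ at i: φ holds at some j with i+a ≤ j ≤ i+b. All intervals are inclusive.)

Evaluate at each i in [0,10]:
  i=0: ✗ (none in [1,2])
  i=1: ✓ (witness j=3)
  i=2: ✓ (witness j=3)
  i=3: ✓ (witness j=4)
  i=4: ✓ (witness j=6)
  i=5: ✓ (witness j=6)
  i=6: ✓ (witness j=8)
  i=7: ✓ (witness j=8)
  i=8: ✓ (witness j=9)
  i=9: ✓ (witness j=10)
  i=10: ✓ (witness j=11)
Positions where it holds: {1, 2, 3, 4, 5, 6, 7, 8, 9, 10} → 10.

10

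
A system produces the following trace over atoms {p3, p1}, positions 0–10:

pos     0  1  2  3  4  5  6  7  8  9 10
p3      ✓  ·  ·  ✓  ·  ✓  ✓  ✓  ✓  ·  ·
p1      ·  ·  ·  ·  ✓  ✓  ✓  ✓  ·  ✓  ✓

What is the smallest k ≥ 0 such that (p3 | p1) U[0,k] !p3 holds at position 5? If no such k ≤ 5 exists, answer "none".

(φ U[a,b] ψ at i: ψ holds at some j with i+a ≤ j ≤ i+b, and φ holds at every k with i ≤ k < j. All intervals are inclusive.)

4

Need earliest j ≥ 5 with !p3, and (p3 | p1) at every k in [5,j-1].
  j=5: rhs fails.
  j=6: rhs fails.
  j=7: rhs fails.
  j=8: rhs fails.
  j=9: rhs holds; lhs holds on [5,8]. k = 4.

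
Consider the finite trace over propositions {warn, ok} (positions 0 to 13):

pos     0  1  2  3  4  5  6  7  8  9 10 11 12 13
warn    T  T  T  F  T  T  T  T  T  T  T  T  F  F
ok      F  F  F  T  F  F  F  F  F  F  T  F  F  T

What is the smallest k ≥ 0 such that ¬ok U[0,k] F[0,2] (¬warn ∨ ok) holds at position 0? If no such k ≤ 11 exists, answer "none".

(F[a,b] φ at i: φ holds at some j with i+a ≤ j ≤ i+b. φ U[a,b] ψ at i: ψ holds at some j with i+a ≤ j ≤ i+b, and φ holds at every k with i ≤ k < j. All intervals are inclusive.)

Need earliest j ≥ 0 with F[0,2] (¬warn ∨ ok), and ¬ok at every k in [0,j-1].
  j=0: rhs fails.
  j=1: rhs holds; lhs holds on [0,0]. k = 1.

1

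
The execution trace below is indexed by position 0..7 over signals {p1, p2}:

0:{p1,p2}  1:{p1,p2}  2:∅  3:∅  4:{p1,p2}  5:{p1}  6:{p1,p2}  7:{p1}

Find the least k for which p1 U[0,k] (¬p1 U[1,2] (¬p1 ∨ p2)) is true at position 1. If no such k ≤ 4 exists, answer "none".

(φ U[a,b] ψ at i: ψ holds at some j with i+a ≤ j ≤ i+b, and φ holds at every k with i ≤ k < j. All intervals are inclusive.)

Need earliest j ≥ 1 with (¬p1 U[1,2] (¬p1 ∨ p2)), and p1 at every k in [1,j-1].
  j=1: rhs fails.
  j=2: rhs holds; lhs holds on [1,1]. k = 1.

1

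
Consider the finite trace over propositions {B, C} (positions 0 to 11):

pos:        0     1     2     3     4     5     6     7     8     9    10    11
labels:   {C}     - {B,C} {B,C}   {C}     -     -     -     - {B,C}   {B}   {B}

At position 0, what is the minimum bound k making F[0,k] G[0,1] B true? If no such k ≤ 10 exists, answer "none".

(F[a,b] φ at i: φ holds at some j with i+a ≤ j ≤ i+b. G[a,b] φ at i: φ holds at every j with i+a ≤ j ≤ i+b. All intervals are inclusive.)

Scan j = 0,1,… for G[0,1] B:
  j=0: fails
  j=1: fails
  j=2: holds
First hit at j=2, so smallest k = 2-0 = 2.

2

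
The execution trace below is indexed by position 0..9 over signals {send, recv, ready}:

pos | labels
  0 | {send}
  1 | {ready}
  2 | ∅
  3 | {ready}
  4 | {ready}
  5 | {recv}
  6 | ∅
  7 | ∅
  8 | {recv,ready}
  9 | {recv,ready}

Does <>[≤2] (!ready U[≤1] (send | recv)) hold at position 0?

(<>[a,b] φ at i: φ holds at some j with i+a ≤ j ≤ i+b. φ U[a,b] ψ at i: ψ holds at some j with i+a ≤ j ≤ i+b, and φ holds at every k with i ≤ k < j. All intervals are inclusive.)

True

Check (!ready U[≤1] (send | recv)) at each j in [0,2]:
  j=0: holds
  j=1: fails
  j=2: fails
Found at j=0 → formula holds.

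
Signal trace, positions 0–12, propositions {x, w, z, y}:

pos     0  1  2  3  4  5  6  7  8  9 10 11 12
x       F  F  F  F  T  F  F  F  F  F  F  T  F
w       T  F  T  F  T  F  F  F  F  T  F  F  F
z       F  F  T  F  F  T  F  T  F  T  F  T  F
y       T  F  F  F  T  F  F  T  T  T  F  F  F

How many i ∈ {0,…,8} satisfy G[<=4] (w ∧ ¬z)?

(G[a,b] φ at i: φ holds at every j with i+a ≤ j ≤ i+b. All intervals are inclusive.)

0

Evaluate at each i in [0,8]:
  i=0: ✗ (fails at j=1)
  i=1: ✗ (fails at j=1)
  i=2: ✗ (fails at j=2)
  i=3: ✗ (fails at j=3)
  i=4: ✗ (fails at j=5)
  i=5: ✗ (fails at j=5)
  i=6: ✗ (fails at j=6)
  i=7: ✗ (fails at j=7)
  i=8: ✗ (fails at j=8)
Positions where it holds: {} → 0.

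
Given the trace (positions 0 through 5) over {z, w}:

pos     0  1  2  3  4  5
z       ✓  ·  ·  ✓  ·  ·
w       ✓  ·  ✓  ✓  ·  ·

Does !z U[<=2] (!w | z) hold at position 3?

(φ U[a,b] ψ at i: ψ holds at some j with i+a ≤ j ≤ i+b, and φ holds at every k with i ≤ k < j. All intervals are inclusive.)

Need some j in [3,5] with (!w | z), and !z at every k in [3,j-1].
  j=3: (!w | z) holds; no prefix to check → satisfied.

Yes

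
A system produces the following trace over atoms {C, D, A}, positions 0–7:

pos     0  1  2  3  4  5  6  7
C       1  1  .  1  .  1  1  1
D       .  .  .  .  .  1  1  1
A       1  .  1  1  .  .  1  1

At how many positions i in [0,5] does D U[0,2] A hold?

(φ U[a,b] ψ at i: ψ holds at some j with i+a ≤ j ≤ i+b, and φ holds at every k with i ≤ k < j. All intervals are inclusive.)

4

Evaluate at each i in [0,5]:
  i=0: ✓ (rhs at j=0)
  i=1: ✗ (lhs fails at k=1 before rhs at j=2)
  i=2: ✓ (rhs at j=2)
  i=3: ✓ (rhs at j=3)
  i=4: ✗ (lhs fails at k=4 before rhs at j=6)
  i=5: ✓ (rhs at j=6; lhs holds on [5,5])
Positions where it holds: {0, 2, 3, 5} → 4.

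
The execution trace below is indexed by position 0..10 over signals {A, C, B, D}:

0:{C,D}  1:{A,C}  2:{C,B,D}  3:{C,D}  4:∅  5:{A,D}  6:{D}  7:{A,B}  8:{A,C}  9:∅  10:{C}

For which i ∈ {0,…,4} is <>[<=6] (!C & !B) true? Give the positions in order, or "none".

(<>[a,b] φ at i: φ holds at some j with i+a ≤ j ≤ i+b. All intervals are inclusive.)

0, 1, 2, 3, 4

Evaluate at each i in [0,4]:
  i=0: ✓ (witness j=4)
  i=1: ✓ (witness j=4)
  i=2: ✓ (witness j=4)
  i=3: ✓ (witness j=4)
  i=4: ✓ (witness j=4)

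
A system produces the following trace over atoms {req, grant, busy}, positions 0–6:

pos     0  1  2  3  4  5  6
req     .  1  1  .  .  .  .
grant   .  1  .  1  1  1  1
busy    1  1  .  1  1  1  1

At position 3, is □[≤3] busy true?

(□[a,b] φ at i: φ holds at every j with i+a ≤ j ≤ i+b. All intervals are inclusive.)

Check busy at every j in [3,6]:
  j=3: true
  j=4: true
  j=5: true
  j=6: true
All positions satisfy it → formula holds.

True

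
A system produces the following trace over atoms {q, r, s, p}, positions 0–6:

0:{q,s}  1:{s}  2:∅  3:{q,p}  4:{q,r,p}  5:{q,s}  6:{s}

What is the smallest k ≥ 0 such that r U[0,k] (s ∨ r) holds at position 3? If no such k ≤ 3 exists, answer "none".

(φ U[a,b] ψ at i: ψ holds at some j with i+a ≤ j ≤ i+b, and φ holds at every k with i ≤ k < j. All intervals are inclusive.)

none

Need earliest j ≥ 3 with (s ∨ r), and r at every k in [3,j-1].
  j=3: rhs fails.
  j=4: rhs holds but lhs fails at k=3.
  j=5: rhs holds but lhs fails at k=3.
  j=6: rhs holds but lhs fails at k=3.
No witness within the range → none.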